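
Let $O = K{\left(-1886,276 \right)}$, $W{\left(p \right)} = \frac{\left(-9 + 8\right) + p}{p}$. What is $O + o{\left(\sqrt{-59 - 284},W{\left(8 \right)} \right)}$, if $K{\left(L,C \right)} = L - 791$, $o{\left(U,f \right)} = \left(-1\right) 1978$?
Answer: $-4655$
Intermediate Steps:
$W{\left(p \right)} = \frac{-1 + p}{p}$
$o{\left(U,f \right)} = -1978$
$K{\left(L,C \right)} = -791 + L$
$O = -2677$ ($O = -791 - 1886 = -2677$)
$O + o{\left(\sqrt{-59 - 284},W{\left(8 \right)} \right)} = -2677 - 1978 = -4655$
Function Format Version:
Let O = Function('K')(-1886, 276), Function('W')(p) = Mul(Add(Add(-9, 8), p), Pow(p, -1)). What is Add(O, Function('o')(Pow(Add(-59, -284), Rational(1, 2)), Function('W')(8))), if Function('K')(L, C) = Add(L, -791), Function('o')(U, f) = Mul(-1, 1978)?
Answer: -4655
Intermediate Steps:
Function('W')(p) = Mul(Pow(p, -1), Add(-1, p)) (Function('W')(p) = Mul(Add(-1, p), Pow(p, -1)) = Mul(Pow(p, -1), Add(-1, p)))
Function('o')(U, f) = -1978
Function('K')(L, C) = Add(-791, L)
O = -2677 (O = Add(-791, -1886) = -2677)
Add(O, Function('o')(Pow(Add(-59, -284), Rational(1, 2)), Function('W')(8))) = Add(-2677, -1978) = -4655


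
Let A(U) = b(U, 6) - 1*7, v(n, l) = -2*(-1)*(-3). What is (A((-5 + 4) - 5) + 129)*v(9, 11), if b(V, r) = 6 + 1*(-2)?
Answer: -756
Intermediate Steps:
v(n, l) = -6 (v(n, l) = 2*(-3) = -6)
b(V, r) = 4 (b(V, r) = 6 - 2 = 4)
A(U) = -3 (A(U) = 4 - 1*7 = 4 - 7 = -3)
(A((-5 + 4) - 5) + 129)*v(9, 11) = (-3 + 129)*(-6) = 126*(-6) = -756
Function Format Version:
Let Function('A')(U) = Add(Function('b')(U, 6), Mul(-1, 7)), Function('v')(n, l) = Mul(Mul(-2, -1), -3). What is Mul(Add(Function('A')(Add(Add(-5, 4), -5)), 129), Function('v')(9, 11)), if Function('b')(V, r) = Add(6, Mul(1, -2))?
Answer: -756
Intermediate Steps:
Function('v')(n, l) = -6 (Function('v')(n, l) = Mul(2, -3) = -6)
Function('b')(V, r) = 4 (Function('b')(V, r) = Add(6, -2) = 4)
Function('A')(U) = -3 (Function('A')(U) = Add(4, Mul(-1, 7)) = Add(4, -7) = -3)
Mul(Add(Function('A')(Add(Add(-5, 4), -5)), 129), Function('v')(9, 11)) = Mul(Add(-3, 129), -6) = Mul(126, -6) = -756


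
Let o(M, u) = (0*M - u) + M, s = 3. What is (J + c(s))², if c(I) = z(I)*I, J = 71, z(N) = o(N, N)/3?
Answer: 5041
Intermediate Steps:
o(M, u) = M - u (o(M, u) = (0 - u) + M = -u + M = M - u)
z(N) = 0 (z(N) = (N - N)/3 = 0*(⅓) = 0)
c(I) = 0 (c(I) = 0*I = 0)
(J + c(s))² = (71 + 0)² = 71² = 5041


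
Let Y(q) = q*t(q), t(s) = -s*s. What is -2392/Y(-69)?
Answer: -104/14283 ≈ -0.0072814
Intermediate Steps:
t(s) = -s²
Y(q) = -q³ (Y(q) = q*(-q²) = -q³)
-2392/Y(-69) = -2392/((-1*(-69)³)) = -2392/((-1*(-328509))) = -2392/328509 = -2392*1/328509 = -104/14283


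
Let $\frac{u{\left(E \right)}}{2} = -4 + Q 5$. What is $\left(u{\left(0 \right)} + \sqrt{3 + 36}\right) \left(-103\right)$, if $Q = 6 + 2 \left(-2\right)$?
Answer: $-1236 - 103 \sqrt{39} \approx -1879.2$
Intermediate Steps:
$Q = 2$ ($Q = 6 - 4 = 2$)
$u{\left(E \right)} = 12$ ($u{\left(E \right)} = 2 \left(-4 + 2 \cdot 5\right) = 2 \left(-4 + 10\right) = 2 \cdot 6 = 12$)
$\left(u{\left(0 \right)} + \sqrt{3 + 36}\right) \left(-103\right) = \left(12 + \sqrt{3 + 36}\right) \left(-103\right) = \left(12 + \sqrt{39}\right) \left(-103\right) = -1236 - 103 \sqrt{39}$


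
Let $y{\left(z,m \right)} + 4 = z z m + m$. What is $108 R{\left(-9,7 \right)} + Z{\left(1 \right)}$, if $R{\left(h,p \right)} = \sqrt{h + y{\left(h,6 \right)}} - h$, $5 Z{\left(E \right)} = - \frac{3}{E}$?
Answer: $\frac{4857}{5} + 108 \sqrt{479} \approx 3335.1$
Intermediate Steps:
$y{\left(z,m \right)} = -4 + m + m z^{2}$ ($y{\left(z,m \right)} = -4 + \left(z z m + m\right) = -4 + \left(z^{2} m + m\right) = -4 + \left(m z^{2} + m\right) = -4 + \left(m + m z^{2}\right) = -4 + m + m z^{2}$)
$Z{\left(E \right)} = - \frac{3}{5 E}$ ($Z{\left(E \right)} = \frac{\left(-3\right) \frac{1}{E}}{5} = - \frac{3}{5 E}$)
$R{\left(h,p \right)} = \sqrt{2 + h + 6 h^{2}} - h$ ($R{\left(h,p \right)} = \sqrt{h + \left(-4 + 6 + 6 h^{2}\right)} - h = \sqrt{h + \left(2 + 6 h^{2}\right)} - h = \sqrt{2 + h + 6 h^{2}} - h$)
$108 R{\left(-9,7 \right)} + Z{\left(1 \right)} = 108 \left(\sqrt{2 - 9 + 6 \left(-9\right)^{2}} - -9\right) - \frac{3}{5 \cdot 1} = 108 \left(\sqrt{2 - 9 + 6 \cdot 81} + 9\right) - \frac{3}{5} = 108 \left(\sqrt{2 - 9 + 486} + 9\right) - \frac{3}{5} = 108 \left(\sqrt{479} + 9\right) - \frac{3}{5} = 108 \left(9 + \sqrt{479}\right) - \frac{3}{5} = \left(972 + 108 \sqrt{479}\right) - \frac{3}{5} = \frac{4857}{5} + 108 \sqrt{479}$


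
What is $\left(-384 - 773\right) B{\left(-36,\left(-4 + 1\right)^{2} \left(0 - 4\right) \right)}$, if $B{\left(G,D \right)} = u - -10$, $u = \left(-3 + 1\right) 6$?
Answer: $2314$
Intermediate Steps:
$u = -12$ ($u = \left(-2\right) 6 = -12$)
$B{\left(G,D \right)} = -2$ ($B{\left(G,D \right)} = -12 - -10 = -12 + 10 = -2$)
$\left(-384 - 773\right) B{\left(-36,\left(-4 + 1\right)^{2} \left(0 - 4\right) \right)} = \left(-384 - 773\right) \left(-2\right) = \left(-1157\right) \left(-2\right) = 2314$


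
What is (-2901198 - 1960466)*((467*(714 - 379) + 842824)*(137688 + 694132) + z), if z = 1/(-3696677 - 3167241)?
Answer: -13868797411506444084703248/3431959 ≈ -4.0411e+18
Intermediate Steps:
z = -1/6863918 (z = 1/(-6863918) = -1/6863918 ≈ -1.4569e-7)
(-2901198 - 1960466)*((467*(714 - 379) + 842824)*(137688 + 694132) + z) = (-2901198 - 1960466)*((467*(714 - 379) + 842824)*(137688 + 694132) - 1/6863918) = -4861664*((467*335 + 842824)*831820 - 1/6863918) = -4861664*((156445 + 842824)*831820 - 1/6863918) = -4861664*(999269*831820 - 1/6863918) = -4861664*(831211939580 - 1/6863918) = -4861664*5705370593898074439/6863918 = -13868797411506444084703248/3431959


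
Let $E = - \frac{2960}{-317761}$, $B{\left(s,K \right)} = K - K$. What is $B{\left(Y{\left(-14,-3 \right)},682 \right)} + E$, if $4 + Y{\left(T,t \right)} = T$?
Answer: $\frac{2960}{317761} \approx 0.0093152$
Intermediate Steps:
$Y{\left(T,t \right)} = -4 + T$
$B{\left(s,K \right)} = 0$
$E = \frac{2960}{317761}$ ($E = \left(-2960\right) \left(- \frac{1}{317761}\right) = \frac{2960}{317761} \approx 0.0093152$)
$B{\left(Y{\left(-14,-3 \right)},682 \right)} + E = 0 + \frac{2960}{317761} = \frac{2960}{317761}$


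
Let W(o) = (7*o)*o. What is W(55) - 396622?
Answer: -375447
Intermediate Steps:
W(o) = 7*o²
W(55) - 396622 = 7*55² - 396622 = 7*3025 - 396622 = 21175 - 396622 = -375447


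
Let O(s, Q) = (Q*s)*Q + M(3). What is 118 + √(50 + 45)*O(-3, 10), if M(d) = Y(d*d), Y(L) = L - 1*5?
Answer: 118 - 296*√95 ≈ -2767.1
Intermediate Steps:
Y(L) = -5 + L (Y(L) = L - 5 = -5 + L)
M(d) = -5 + d² (M(d) = -5 + d*d = -5 + d²)
O(s, Q) = 4 + s*Q² (O(s, Q) = (Q*s)*Q + (-5 + 3²) = s*Q² + (-5 + 9) = s*Q² + 4 = 4 + s*Q²)
118 + √(50 + 45)*O(-3, 10) = 118 + √(50 + 45)*(4 - 3*10²) = 118 + √95*(4 - 3*100) = 118 + √95*(4 - 300) = 118 + √95*(-296) = 118 - 296*√95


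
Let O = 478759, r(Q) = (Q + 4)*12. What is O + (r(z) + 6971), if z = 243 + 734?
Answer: 497502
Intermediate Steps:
z = 977
r(Q) = 48 + 12*Q (r(Q) = (4 + Q)*12 = 48 + 12*Q)
O + (r(z) + 6971) = 478759 + ((48 + 12*977) + 6971) = 478759 + ((48 + 11724) + 6971) = 478759 + (11772 + 6971) = 478759 + 18743 = 497502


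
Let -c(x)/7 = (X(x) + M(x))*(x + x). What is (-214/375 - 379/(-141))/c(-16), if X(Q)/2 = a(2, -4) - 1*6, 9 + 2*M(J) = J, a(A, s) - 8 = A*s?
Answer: -1777/4606000 ≈ -0.00038580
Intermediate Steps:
a(A, s) = 8 + A*s
M(J) = -9/2 + J/2
X(Q) = -12 (X(Q) = 2*((8 + 2*(-4)) - 1*6) = 2*((8 - 8) - 6) = 2*(0 - 6) = 2*(-6) = -12)
c(x) = -14*x*(-33/2 + x/2) (c(x) = -7*(-12 + (-9/2 + x/2))*(x + x) = -7*(-33/2 + x/2)*2*x = -14*x*(-33/2 + x/2))
(-214/375 - 379/(-141))/c(-16) = (-214/375 - 379/(-141))/((7*(-16)*(33 - 1*(-16)))) = (-214*1/375 - 379*(-1/141))/((7*(-16)*(33 + 16))) = (-214/375 + 379/141)/((7*(-16)*49)) = (12439/5875)/(-5488) = (12439/5875)*(-1/5488) = -1777/4606000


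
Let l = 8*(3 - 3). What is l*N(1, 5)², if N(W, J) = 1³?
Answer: 0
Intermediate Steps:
l = 0 (l = 8*0 = 0)
N(W, J) = 1
l*N(1, 5)² = 0*1² = 0*1 = 0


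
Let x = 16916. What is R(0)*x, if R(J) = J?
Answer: 0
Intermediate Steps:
R(0)*x = 0*16916 = 0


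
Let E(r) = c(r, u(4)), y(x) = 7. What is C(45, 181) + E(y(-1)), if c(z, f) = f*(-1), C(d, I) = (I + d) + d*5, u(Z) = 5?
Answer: 446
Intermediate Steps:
C(d, I) = I + 6*d (C(d, I) = (I + d) + 5*d = I + 6*d)
c(z, f) = -f
E(r) = -5 (E(r) = -1*5 = -5)
C(45, 181) + E(y(-1)) = (181 + 6*45) - 5 = (181 + 270) - 5 = 451 - 5 = 446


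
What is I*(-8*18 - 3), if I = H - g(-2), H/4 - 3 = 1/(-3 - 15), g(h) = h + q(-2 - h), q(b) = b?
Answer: -6076/3 ≈ -2025.3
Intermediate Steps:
g(h) = -2 (g(h) = h + (-2 - h) = -2)
H = 106/9 (H = 12 + 4/(-3 - 15) = 12 + 4/(-18) = 12 + 4*(-1/18) = 12 - 2/9 = 106/9 ≈ 11.778)
I = 124/9 (I = 106/9 - 1*(-2) = 106/9 + 2 = 124/9 ≈ 13.778)
I*(-8*18 - 3) = 124*(-8*18 - 3)/9 = 124*(-144 - 3)/9 = (124/9)*(-147) = -6076/3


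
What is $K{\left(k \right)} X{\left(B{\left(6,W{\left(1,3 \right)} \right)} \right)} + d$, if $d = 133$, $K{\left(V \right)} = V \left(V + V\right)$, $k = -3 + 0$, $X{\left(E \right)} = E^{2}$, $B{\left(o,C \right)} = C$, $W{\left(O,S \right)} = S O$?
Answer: $295$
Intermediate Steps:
$W{\left(O,S \right)} = O S$
$k = -3$
$K{\left(V \right)} = 2 V^{2}$ ($K{\left(V \right)} = V 2 V = 2 V^{2}$)
$K{\left(k \right)} X{\left(B{\left(6,W{\left(1,3 \right)} \right)} \right)} + d = 2 \left(-3\right)^{2} \left(1 \cdot 3\right)^{2} + 133 = 2 \cdot 9 \cdot 3^{2} + 133 = 18 \cdot 9 + 133 = 162 + 133 = 295$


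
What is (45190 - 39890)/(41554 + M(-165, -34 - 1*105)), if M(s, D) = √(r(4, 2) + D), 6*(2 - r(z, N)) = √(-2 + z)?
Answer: 5300/(41554 + I*√(137 + √2/6)) ≈ 0.12754 - 3.5957e-5*I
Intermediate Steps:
r(z, N) = 2 - √(-2 + z)/6
M(s, D) = √(2 + D - √2/6) (M(s, D) = √((2 - √(-2 + 4)/6) + D) = √((2 - √2/6) + D) = √(2 + D - √2/6))
(45190 - 39890)/(41554 + M(-165, -34 - 1*105)) = (45190 - 39890)/(41554 + √(72 - 6*√2 + 36*(-34 - 1*105))/6) = 5300/(41554 + √(72 - 6*√2 + 36*(-34 - 105))/6) = 5300/(41554 + √(72 - 6*√2 + 36*(-139))/6) = 5300/(41554 + √(72 - 6*√2 - 5004)/6) = 5300/(41554 + √(-4932 - 6*√2)/6)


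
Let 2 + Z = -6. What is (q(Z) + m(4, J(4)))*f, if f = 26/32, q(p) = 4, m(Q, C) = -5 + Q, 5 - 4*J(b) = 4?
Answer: 39/16 ≈ 2.4375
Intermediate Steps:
J(b) = 1/4 (J(b) = 5/4 - 1/4*4 = 5/4 - 1 = 1/4)
Z = -8 (Z = -2 - 6 = -8)
f = 13/16 (f = 26*(1/32) = 13/16 ≈ 0.81250)
(q(Z) + m(4, J(4)))*f = (4 + (-5 + 4))*(13/16) = (4 - 1)*(13/16) = 3*(13/16) = 39/16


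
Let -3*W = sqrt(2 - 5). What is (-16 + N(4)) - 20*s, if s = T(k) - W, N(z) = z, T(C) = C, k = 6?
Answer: -132 - 20*I*sqrt(3)/3 ≈ -132.0 - 11.547*I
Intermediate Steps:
W = -I*sqrt(3)/3 (W = -sqrt(2 - 5)/3 = -I*sqrt(3)/3 ≈ -0.57735*I)
s = 6 + I*sqrt(3)/3 (s = 6 - (-1)*I*sqrt(3)/3 = 6 + I*sqrt(3)/3 ≈ 6.0 + 0.57735*I)
(-16 + N(4)) - 20*s = (-16 + 4) - 20*(6 + I*sqrt(3)/3) = -12 + (-120 - 20*I*sqrt(3)/3) = -132 - 20*I*sqrt(3)/3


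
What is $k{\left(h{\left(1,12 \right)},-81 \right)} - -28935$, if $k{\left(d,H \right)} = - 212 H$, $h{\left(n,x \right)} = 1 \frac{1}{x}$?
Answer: $46107$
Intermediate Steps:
$h{\left(n,x \right)} = \frac{1}{x}$
$k{\left(h{\left(1,12 \right)},-81 \right)} - -28935 = \left(-212\right) \left(-81\right) - -28935 = 17172 + 28935 = 46107$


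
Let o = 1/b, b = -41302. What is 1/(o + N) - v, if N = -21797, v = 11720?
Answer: -10551043666702/900259695 ≈ -11720.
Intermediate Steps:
o = -1/41302 (o = 1/(-41302) = -1/41302 ≈ -2.4212e-5)
1/(o + N) - v = 1/(-1/41302 - 21797) - 1*11720 = 1/(-900259695/41302) - 11720 = -41302/900259695 - 11720 = -10551043666702/900259695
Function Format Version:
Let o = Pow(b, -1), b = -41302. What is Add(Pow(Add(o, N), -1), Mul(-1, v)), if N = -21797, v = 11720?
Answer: Rational(-10551043666702, 900259695) ≈ -11720.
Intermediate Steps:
o = Rational(-1, 41302) (o = Pow(-41302, -1) = Rational(-1, 41302) ≈ -2.4212e-5)
Add(Pow(Add(o, N), -1), Mul(-1, v)) = Add(Pow(Add(Rational(-1, 41302), -21797), -1), Mul(-1, 11720)) = Add(Pow(Rational(-900259695, 41302), -1), -11720) = Add(Rational(-41302, 900259695), -11720) = Rational(-10551043666702, 900259695)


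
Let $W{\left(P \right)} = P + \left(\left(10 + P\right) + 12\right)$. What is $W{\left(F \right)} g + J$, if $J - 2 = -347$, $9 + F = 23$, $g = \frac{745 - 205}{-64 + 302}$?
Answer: $- \frac{27555}{119} \approx -231.55$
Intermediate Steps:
$g = \frac{270}{119}$ ($g = \frac{540}{238} = 540 \cdot \frac{1}{238} = \frac{270}{119} \approx 2.2689$)
$F = 14$ ($F = -9 + 23 = 14$)
$J = -345$ ($J = 2 - 347 = -345$)
$W{\left(P \right)} = 22 + 2 P$ ($W{\left(P \right)} = P + \left(22 + P\right) = 22 + 2 P$)
$W{\left(F \right)} g + J = \left(22 + 2 \cdot 14\right) \frac{270}{119} - 345 = \left(22 + 28\right) \frac{270}{119} - 345 = 50 \cdot \frac{270}{119} - 345 = \frac{13500}{119} - 345 = - \frac{27555}{119}$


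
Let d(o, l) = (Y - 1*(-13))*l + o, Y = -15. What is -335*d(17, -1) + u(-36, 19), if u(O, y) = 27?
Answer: -6338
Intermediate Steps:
d(o, l) = o - 2*l (d(o, l) = (-15 - 1*(-13))*l + o = (-15 + 13)*l + o = -2*l + o = o - 2*l)
-335*d(17, -1) + u(-36, 19) = -335*(17 - 2*(-1)) + 27 = -335*(17 + 2) + 27 = -335*19 + 27 = -6365 + 27 = -6338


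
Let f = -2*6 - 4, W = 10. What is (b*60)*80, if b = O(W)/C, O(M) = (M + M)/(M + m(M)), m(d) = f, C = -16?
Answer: 1000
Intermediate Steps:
f = -16 (f = -12 - 4 = -16)
m(d) = -16
O(M) = 2*M/(-16 + M) (O(M) = (M + M)/(M - 16) = (2*M)/(-16 + M) = 2*M/(-16 + M))
b = 5/24 (b = (2*10/(-16 + 10))/(-16) = (2*10/(-6))*(-1/16) = (2*10*(-⅙))*(-1/16) = -10/3*(-1/16) = 5/24 ≈ 0.20833)
(b*60)*80 = ((5/24)*60)*80 = (25/2)*80 = 1000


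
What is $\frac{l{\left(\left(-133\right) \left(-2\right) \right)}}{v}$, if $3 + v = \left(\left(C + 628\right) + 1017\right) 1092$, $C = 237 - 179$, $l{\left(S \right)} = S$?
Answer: $\frac{266}{1859673} \approx 0.00014304$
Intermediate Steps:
$C = 58$
$v = 1859673$ ($v = -3 + \left(\left(58 + 628\right) + 1017\right) 1092 = -3 + \left(686 + 1017\right) 1092 = -3 + 1703 \cdot 1092 = -3 + 1859676 = 1859673$)
$\frac{l{\left(\left(-133\right) \left(-2\right) \right)}}{v} = \frac{\left(-133\right) \left(-2\right)}{1859673} = 266 \cdot \frac{1}{1859673} = \frac{266}{1859673}$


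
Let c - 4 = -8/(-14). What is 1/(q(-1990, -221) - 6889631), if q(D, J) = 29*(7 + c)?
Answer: -7/48225068 ≈ -1.4515e-7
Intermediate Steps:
c = 32/7 (c = 4 - 8/(-14) = 4 - 8*(-1/14) = 4 + 4/7 = 32/7 ≈ 4.5714)
q(D, J) = 2349/7 (q(D, J) = 29*(7 + 32/7) = 29*(81/7) = 2349/7)
1/(q(-1990, -221) - 6889631) = 1/(2349/7 - 6889631) = 1/(-48225068/7) = -7/48225068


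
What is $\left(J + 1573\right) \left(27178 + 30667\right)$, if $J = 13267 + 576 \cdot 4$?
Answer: $991694680$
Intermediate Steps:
$J = 15571$ ($J = 13267 + 2304 = 15571$)
$\left(J + 1573\right) \left(27178 + 30667\right) = \left(15571 + 1573\right) \left(27178 + 30667\right) = 17144 \cdot 57845 = 991694680$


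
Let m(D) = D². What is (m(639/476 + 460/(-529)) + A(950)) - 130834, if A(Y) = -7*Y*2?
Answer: -17275687641007/119858704 ≈ -1.4413e+5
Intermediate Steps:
A(Y) = -14*Y
(m(639/476 + 460/(-529)) + A(950)) - 130834 = ((639/476 + 460/(-529))² - 14*950) - 130834 = ((639*(1/476) + 460*(-1/529))² - 13300) - 130834 = ((639/476 - 20/23)² - 13300) - 130834 = ((5177/10948)² - 13300) - 130834 = (26801329/119858704 - 13300) - 130834 = -1594093961871/119858704 - 130834 = -17275687641007/119858704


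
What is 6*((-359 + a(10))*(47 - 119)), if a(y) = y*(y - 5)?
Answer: 133488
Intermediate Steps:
a(y) = y*(-5 + y)
6*((-359 + a(10))*(47 - 119)) = 6*((-359 + 10*(-5 + 10))*(47 - 119)) = 6*((-359 + 10*5)*(-72)) = 6*((-359 + 50)*(-72)) = 6*(-309*(-72)) = 6*22248 = 133488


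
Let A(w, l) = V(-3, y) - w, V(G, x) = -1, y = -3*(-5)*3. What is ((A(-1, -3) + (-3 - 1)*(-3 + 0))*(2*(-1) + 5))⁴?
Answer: 1679616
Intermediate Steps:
y = 45 (y = 15*3 = 45)
A(w, l) = -1 - w
((A(-1, -3) + (-3 - 1)*(-3 + 0))*(2*(-1) + 5))⁴ = (((-1 - 1*(-1)) + (-3 - 1)*(-3 + 0))*(2*(-1) + 5))⁴ = (((-1 + 1) - 4*(-3))*(-2 + 5))⁴ = ((0 + 12)*3)⁴ = (12*3)⁴ = 36⁴ = 1679616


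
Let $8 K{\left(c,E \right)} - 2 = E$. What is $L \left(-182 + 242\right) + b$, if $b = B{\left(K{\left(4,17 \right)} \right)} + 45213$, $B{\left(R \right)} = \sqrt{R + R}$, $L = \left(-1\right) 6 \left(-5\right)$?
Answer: $47013 + \frac{\sqrt{19}}{2} \approx 47015.0$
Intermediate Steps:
$L = 30$ ($L = \left(-6\right) \left(-5\right) = 30$)
$K{\left(c,E \right)} = \frac{1}{4} + \frac{E}{8}$
$B{\left(R \right)} = \sqrt{2} \sqrt{R}$ ($B{\left(R \right)} = \sqrt{2 R} = \sqrt{2} \sqrt{R}$)
$b = 45213 + \frac{\sqrt{19}}{2}$ ($b = \sqrt{2} \sqrt{\frac{1}{4} + \frac{1}{8} \cdot 17} + 45213 = \sqrt{2} \sqrt{\frac{1}{4} + \frac{17}{8}} + 45213 = \sqrt{2} \sqrt{\frac{19}{8}} + 45213 = \sqrt{2} \frac{\sqrt{38}}{4} + 45213 = \frac{\sqrt{19}}{2} + 45213 = 45213 + \frac{\sqrt{19}}{2} \approx 45215.0$)
$L \left(-182 + 242\right) + b = 30 \left(-182 + 242\right) + \left(45213 + \frac{\sqrt{19}}{2}\right) = 30 \cdot 60 + \left(45213 + \frac{\sqrt{19}}{2}\right) = 1800 + \left(45213 + \frac{\sqrt{19}}{2}\right) = 47013 + \frac{\sqrt{19}}{2}$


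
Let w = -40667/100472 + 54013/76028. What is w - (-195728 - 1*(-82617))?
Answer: 216005414607609/1909671304 ≈ 1.1311e+5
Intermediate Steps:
w = 583740865/1909671304 (w = -40667*1/100472 + 54013*(1/76028) = -40667/100472 + 54013/76028 = 583740865/1909671304 ≈ 0.30568)
w - (-195728 - 1*(-82617)) = 583740865/1909671304 - (-195728 - 1*(-82617)) = 583740865/1909671304 - (-195728 + 82617) = 583740865/1909671304 - 1*(-113111) = 583740865/1909671304 + 113111 = 216005414607609/1909671304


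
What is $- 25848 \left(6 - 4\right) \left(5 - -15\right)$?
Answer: $-1033920$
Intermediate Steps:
$- 25848 \left(6 - 4\right) \left(5 - -15\right) = - 25848 \cdot 2 \left(5 + 15\right) = - 25848 \cdot 2 \cdot 20 = \left(-25848\right) 40 = -1033920$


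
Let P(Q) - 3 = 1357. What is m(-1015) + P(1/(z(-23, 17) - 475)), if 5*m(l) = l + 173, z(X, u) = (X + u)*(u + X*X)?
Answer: 5958/5 ≈ 1191.6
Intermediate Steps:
z(X, u) = (X + u)*(u + X²)
m(l) = 173/5 + l/5 (m(l) = (l + 173)/5 = (173 + l)/5 = 173/5 + l/5)
P(Q) = 1360 (P(Q) = 3 + 1357 = 1360)
m(-1015) + P(1/(z(-23, 17) - 475)) = (173/5 + (⅕)*(-1015)) + 1360 = (173/5 - 203) + 1360 = -842/5 + 1360 = 5958/5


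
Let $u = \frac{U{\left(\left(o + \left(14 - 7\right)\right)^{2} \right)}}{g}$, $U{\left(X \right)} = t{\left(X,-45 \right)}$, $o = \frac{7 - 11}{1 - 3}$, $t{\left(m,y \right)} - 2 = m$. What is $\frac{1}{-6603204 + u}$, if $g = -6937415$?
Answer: $- \frac{6937415}{45809166477743} \approx -1.5144 \cdot 10^{-7}$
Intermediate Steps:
$t{\left(m,y \right)} = 2 + m$
$o = 2$ ($o = - \frac{4}{-2} = \left(-4\right) \left(- \frac{1}{2}\right) = 2$)
$U{\left(X \right)} = 2 + X$
$u = - \frac{83}{6937415}$ ($u = \frac{2 + \left(2 + \left(14 - 7\right)\right)^{2}}{-6937415} = \left(2 + \left(2 + 7\right)^{2}\right) \left(- \frac{1}{6937415}\right) = \left(2 + 9^{2}\right) \left(- \frac{1}{6937415}\right) = \left(2 + 81\right) \left(- \frac{1}{6937415}\right) = 83 \left(- \frac{1}{6937415}\right) = - \frac{83}{6937415} \approx -1.1964 \cdot 10^{-5}$)
$\frac{1}{-6603204 + u} = \frac{1}{-6603204 - \frac{83}{6937415}} = \frac{1}{- \frac{45809166477743}{6937415}} = - \frac{6937415}{45809166477743}$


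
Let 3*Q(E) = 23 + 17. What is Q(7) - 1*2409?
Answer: -7187/3 ≈ -2395.7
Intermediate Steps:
Q(E) = 40/3 (Q(E) = (23 + 17)/3 = (⅓)*40 = 40/3)
Q(7) - 1*2409 = 40/3 - 1*2409 = 40/3 - 2409 = -7187/3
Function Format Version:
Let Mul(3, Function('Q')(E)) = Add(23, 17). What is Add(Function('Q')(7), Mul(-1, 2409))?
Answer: Rational(-7187, 3) ≈ -2395.7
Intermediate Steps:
Function('Q')(E) = Rational(40, 3) (Function('Q')(E) = Mul(Rational(1, 3), Add(23, 17)) = Mul(Rational(1, 3), 40) = Rational(40, 3))
Add(Function('Q')(7), Mul(-1, 2409)) = Add(Rational(40, 3), Mul(-1, 2409)) = Add(Rational(40, 3), -2409) = Rational(-7187, 3)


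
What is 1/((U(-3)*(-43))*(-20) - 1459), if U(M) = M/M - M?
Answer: 1/1981 ≈ 0.00050480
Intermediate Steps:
U(M) = 1 - M
1/((U(-3)*(-43))*(-20) - 1459) = 1/(((1 - 1*(-3))*(-43))*(-20) - 1459) = 1/(((1 + 3)*(-43))*(-20) - 1459) = 1/((4*(-43))*(-20) - 1459) = 1/(-172*(-20) - 1459) = 1/(3440 - 1459) = 1/1981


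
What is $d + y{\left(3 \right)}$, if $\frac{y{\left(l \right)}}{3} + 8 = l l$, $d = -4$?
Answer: $-1$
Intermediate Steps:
$y{\left(l \right)} = -24 + 3 l^{2}$ ($y{\left(l \right)} = -24 + 3 l l = -24 + 3 l^{2}$)
$d + y{\left(3 \right)} = -4 - \left(24 - 3 \cdot 3^{2}\right) = -4 + \left(-24 + 3 \cdot 9\right) = -4 + \left(-24 + 27\right) = -4 + 3 = -1$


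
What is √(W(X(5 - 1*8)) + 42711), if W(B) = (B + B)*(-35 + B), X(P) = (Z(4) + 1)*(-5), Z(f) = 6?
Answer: √47611 ≈ 218.20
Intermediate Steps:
X(P) = -35 (X(P) = (6 + 1)*(-5) = 7*(-5) = -35)
W(B) = 2*B*(-35 + B) (W(B) = (2*B)*(-35 + B) = 2*B*(-35 + B))
√(W(X(5 - 1*8)) + 42711) = √(2*(-35)*(-35 - 35) + 42711) = √(2*(-35)*(-70) + 42711) = √(4900 + 42711) = √47611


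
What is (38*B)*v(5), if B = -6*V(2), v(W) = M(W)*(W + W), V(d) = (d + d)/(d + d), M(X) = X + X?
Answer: -22800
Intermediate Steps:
M(X) = 2*X
V(d) = 1 (V(d) = (2*d)/((2*d)) = (2*d)*(1/(2*d)) = 1)
v(W) = 4*W² (v(W) = (2*W)*(W + W) = (2*W)*(2*W) = 4*W²)
B = -6 (B = -6*1 = -6)
(38*B)*v(5) = (38*(-6))*(4*5²) = -912*25 = -228*100 = -22800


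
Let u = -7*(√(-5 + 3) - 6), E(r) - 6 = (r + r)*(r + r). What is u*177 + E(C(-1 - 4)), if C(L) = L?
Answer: 7540 - 1239*I*√2 ≈ 7540.0 - 1752.2*I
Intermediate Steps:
E(r) = 6 + 4*r² (E(r) = 6 + (r + r)*(r + r) = 6 + (2*r)*(2*r) = 6 + 4*r²)
u = 42 - 7*I*√2 (u = -7*(√(-2) - 6) = -7*(I*√2 - 6) = -7*(-6 + I*√2) = 42 - 7*I*√2 ≈ 42.0 - 9.8995*I)
u*177 + E(C(-1 - 4)) = (42 - 7*I*√2)*177 + (6 + 4*(-1 - 4)²) = (7434 - 1239*I*√2) + (6 + 4*(-5)²) = (7434 - 1239*I*√2) + (6 + 4*25) = (7434 - 1239*I*√2) + (6 + 100) = (7434 - 1239*I*√2) + 106 = 7540 - 1239*I*√2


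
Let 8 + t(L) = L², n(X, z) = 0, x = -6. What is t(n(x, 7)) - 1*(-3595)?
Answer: 3587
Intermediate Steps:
t(L) = -8 + L²
t(n(x, 7)) - 1*(-3595) = (-8 + 0²) - 1*(-3595) = (-8 + 0) + 3595 = -8 + 3595 = 3587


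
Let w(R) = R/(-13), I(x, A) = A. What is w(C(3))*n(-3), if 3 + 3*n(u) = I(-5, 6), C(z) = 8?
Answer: -8/13 ≈ -0.61539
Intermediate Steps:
w(R) = -R/13 (w(R) = R*(-1/13) = -R/13)
n(u) = 1 (n(u) = -1 + (⅓)*6 = -1 + 2 = 1)
w(C(3))*n(-3) = -1/13*8*1 = -8/13*1 = -8/13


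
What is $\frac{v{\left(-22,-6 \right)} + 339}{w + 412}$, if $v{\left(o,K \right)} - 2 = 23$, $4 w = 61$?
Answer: $\frac{1456}{1709} \approx 0.85196$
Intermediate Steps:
$w = \frac{61}{4}$ ($w = \frac{1}{4} \cdot 61 = \frac{61}{4} \approx 15.25$)
$v{\left(o,K \right)} = 25$ ($v{\left(o,K \right)} = 2 + 23 = 25$)
$\frac{v{\left(-22,-6 \right)} + 339}{w + 412} = \frac{25 + 339}{\frac{61}{4} + 412} = \frac{1}{\frac{1709}{4}} \cdot 364 = \frac{4}{1709} \cdot 364 = \frac{1456}{1709}$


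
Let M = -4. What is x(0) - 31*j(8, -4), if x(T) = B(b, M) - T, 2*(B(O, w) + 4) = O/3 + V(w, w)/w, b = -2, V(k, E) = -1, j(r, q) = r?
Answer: -6053/24 ≈ -252.21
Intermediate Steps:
B(O, w) = -4 - 1/(2*w) + O/6 (B(O, w) = -4 + (O/3 - 1/w)/2 = -4 + (-1/w + O/3)/2 = -4 + (-1/(2*w) + O/6) = -4 - 1/(2*w) + O/6)
x(T) = -101/24 - T (x(T) = (⅙)*(-3 - 4*(-24 - 2))/(-4) - T = (⅙)*(-¼)*(-3 - 4*(-26)) - T = (⅙)*(-¼)*(-3 + 104) - T = (⅙)*(-¼)*101 - T = -101/24 - T)
x(0) - 31*j(8, -4) = (-101/24 - 1*0) - 31*8 = (-101/24 + 0) - 248 = -101/24 - 248 = -6053/24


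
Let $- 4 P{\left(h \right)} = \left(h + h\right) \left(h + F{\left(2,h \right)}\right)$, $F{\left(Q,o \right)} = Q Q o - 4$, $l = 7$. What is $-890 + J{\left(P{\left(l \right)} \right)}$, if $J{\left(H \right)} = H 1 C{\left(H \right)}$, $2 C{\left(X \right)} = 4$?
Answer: $-1107$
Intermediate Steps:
$C{\left(X \right)} = 2$ ($C{\left(X \right)} = \frac{1}{2} \cdot 4 = 2$)
$F{\left(Q,o \right)} = -4 + o Q^{2}$ ($F{\left(Q,o \right)} = Q^{2} o - 4 = o Q^{2} - 4 = -4 + o Q^{2}$)
$P{\left(h \right)} = - \frac{h \left(-4 + 5 h\right)}{2}$ ($P{\left(h \right)} = - \frac{\left(h + h\right) \left(h + \left(-4 + h 2^{2}\right)\right)}{4} = - \frac{2 h \left(h + \left(-4 + h 4\right)\right)}{4} = - \frac{2 h \left(h + \left(-4 + 4 h\right)\right)}{4} = - \frac{2 h \left(-4 + 5 h\right)}{4} = - \frac{h \left(-4 + 5 h\right)}{2}$)
$J{\left(H \right)} = 2 H$ ($J{\left(H \right)} = H 1 \cdot 2 = H 2 = 2 H$)
$-890 + J{\left(P{\left(l \right)} \right)} = -890 + 2 \cdot \frac{1}{2} \cdot 7 \left(4 - 35\right) = -890 + 2 \cdot \frac{1}{2} \cdot 7 \left(-31\right) = -890 + 2 \left(- \frac{217}{2}\right) = -890 - 217 = -1107$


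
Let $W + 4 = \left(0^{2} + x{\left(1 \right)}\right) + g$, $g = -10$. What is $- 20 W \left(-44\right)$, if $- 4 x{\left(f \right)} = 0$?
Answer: $-12320$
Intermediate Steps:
$x{\left(f \right)} = 0$ ($x{\left(f \right)} = \left(- \frac{1}{4}\right) 0 = 0$)
$W = -14$ ($W = -4 - \left(10 - 0^{2}\right) = -4 + \left(\left(0 + 0\right) - 10\right) = -4 + \left(0 - 10\right) = -4 - 10 = -14$)
$- 20 W \left(-44\right) = \left(-20\right) \left(-14\right) \left(-44\right) = 280 \left(-44\right) = -12320$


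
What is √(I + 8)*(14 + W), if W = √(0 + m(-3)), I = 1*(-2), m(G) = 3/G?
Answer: √6*(14 + I) ≈ 34.293 + 2.4495*I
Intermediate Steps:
I = -2
W = I (W = √(0 + 3/(-3)) = √(0 + 3*(-⅓)) = √(0 - 1) = √(-1) = I ≈ 1.0*I)
√(I + 8)*(14 + W) = √(-2 + 8)*(14 + I) = √6*(14 + I)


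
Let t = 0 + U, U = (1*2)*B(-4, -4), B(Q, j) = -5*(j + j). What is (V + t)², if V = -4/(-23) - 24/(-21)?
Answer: 171400464/25921 ≈ 6612.4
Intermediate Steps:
V = 212/161 (V = -4*(-1/23) - 24*(-1/21) = 4/23 + 8/7 = 212/161 ≈ 1.3168)
B(Q, j) = -10*j
U = 80 (U = (1*2)*(-10*(-4)) = 2*40 = 80)
t = 80 (t = 0 + 80 = 80)
(V + t)² = (212/161 + 80)² = (13092/161)² = 171400464/25921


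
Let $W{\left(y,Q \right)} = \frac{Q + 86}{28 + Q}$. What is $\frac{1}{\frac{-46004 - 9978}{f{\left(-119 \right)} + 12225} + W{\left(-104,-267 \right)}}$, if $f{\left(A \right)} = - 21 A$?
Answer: $- \frac{1759518}{5357327} \approx -0.32843$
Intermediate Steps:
$W{\left(y,Q \right)} = \frac{86 + Q}{28 + Q}$
$\frac{1}{\frac{-46004 - 9978}{f{\left(-119 \right)} + 12225} + W{\left(-104,-267 \right)}} = \frac{1}{\frac{-46004 - 9978}{\left(-21\right) \left(-119\right) + 12225} + \frac{86 - 267}{28 - 267}} = \frac{1}{- \frac{55982}{2499 + 12225} + \frac{1}{-239} \left(-181\right)} = \frac{1}{- \frac{55982}{14724} - - \frac{181}{239}} = \frac{1}{\left(-55982\right) \frac{1}{14724} + \frac{181}{239}} = \frac{1}{- \frac{27991}{7362} + \frac{181}{239}} = \frac{1}{- \frac{5357327}{1759518}} = - \frac{1759518}{5357327}$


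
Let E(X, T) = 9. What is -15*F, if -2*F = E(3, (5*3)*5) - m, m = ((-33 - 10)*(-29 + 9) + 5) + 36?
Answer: -6690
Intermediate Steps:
m = 901 (m = (-43*(-20) + 5) + 36 = (860 + 5) + 36 = 865 + 36 = 901)
F = 446 (F = -(9 - 1*901)/2 = -(9 - 901)/2 = -½*(-892) = 446)
-15*F = -15*446 = -6690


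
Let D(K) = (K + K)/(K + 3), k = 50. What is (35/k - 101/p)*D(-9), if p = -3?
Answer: 1031/10 ≈ 103.10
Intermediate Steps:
D(K) = 2*K/(3 + K) (D(K) = (2*K)/(3 + K) = 2*K/(3 + K))
(35/k - 101/p)*D(-9) = (35/50 - 101/(-3))*(2*(-9)/(3 - 9)) = (35*(1/50) - 101*(-⅓))*(2*(-9)/(-6)) = (7/10 + 101/3)*(2*(-9)*(-⅙)) = (1031/30)*3 = 1031/10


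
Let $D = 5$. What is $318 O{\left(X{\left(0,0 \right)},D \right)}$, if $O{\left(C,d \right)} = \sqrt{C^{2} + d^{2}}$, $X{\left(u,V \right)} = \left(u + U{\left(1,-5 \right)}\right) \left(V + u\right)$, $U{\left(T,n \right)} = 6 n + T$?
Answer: $1590$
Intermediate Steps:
$U{\left(T,n \right)} = T + 6 n$
$X{\left(u,V \right)} = \left(-29 + u\right) \left(V + u\right)$ ($X{\left(u,V \right)} = \left(u + \left(1 + 6 \left(-5\right)\right)\right) \left(V + u\right) = \left(u + \left(1 - 30\right)\right) \left(V + u\right) = \left(u - 29\right) \left(V + u\right) = \left(-29 + u\right) \left(V + u\right)$)
$318 O{\left(X{\left(0,0 \right)},D \right)} = 318 \sqrt{\left(0^{2} - 0 - 0 + 0 \cdot 0\right)^{2} + 5^{2}} = 318 \sqrt{\left(0 + 0 + 0 + 0\right)^{2} + 25} = 318 \sqrt{0^{2} + 25} = 318 \sqrt{0 + 25} = 318 \sqrt{25} = 318 \cdot 5 = 1590$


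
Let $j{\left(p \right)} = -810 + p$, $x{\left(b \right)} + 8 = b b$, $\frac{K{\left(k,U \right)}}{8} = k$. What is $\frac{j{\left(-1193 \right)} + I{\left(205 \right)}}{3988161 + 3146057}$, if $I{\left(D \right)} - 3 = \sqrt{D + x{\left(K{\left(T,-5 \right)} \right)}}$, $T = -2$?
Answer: $- \frac{1000}{3567109} + \frac{\sqrt{453}}{7134218} \approx -0.00027736$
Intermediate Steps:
$K{\left(k,U \right)} = 8 k$
$x{\left(b \right)} = -8 + b^{2}$ ($x{\left(b \right)} = -8 + b b = -8 + b^{2}$)
$I{\left(D \right)} = 3 + \sqrt{248 + D}$ ($I{\left(D \right)} = 3 + \sqrt{D - \left(8 - \left(8 \left(-2\right)\right)^{2}\right)} = 3 + \sqrt{D - \left(8 - \left(-16\right)^{2}\right)} = 3 + \sqrt{D + \left(-8 + 256\right)} = 3 + \sqrt{D + 248} = 3 + \sqrt{248 + D}$)
$\frac{j{\left(-1193 \right)} + I{\left(205 \right)}}{3988161 + 3146057} = \frac{\left(-810 - 1193\right) + \left(3 + \sqrt{248 + 205}\right)}{3988161 + 3146057} = \frac{-2003 + \left(3 + \sqrt{453}\right)}{7134218} = \left(-2000 + \sqrt{453}\right) \frac{1}{7134218} = - \frac{1000}{3567109} + \frac{\sqrt{453}}{7134218}$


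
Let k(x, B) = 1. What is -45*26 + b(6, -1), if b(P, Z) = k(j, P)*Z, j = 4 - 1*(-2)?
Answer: -1171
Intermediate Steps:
j = 6 (j = 4 + 2 = 6)
b(P, Z) = Z (b(P, Z) = 1*Z = Z)
-45*26 + b(6, -1) = -45*26 - 1 = -1170 - 1 = -1171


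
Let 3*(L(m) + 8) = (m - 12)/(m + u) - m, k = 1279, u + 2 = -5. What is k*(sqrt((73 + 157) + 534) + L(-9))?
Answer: -93367/16 + 2558*sqrt(191) ≈ 29517.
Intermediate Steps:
u = -7 (u = -2 - 5 = -7)
L(m) = -8 - m/3 + (-12 + m)/(3*(-7 + m)) (L(m) = -8 + ((m - 12)/(m - 7) - m)/3 = -8 + ((-12 + m)/(-7 + m) - m)/3 = -8 + (-m + (-12 + m)/(-7 + m))/3 = -8 + (-m/3 + (-12 + m)/(3*(-7 + m))) = -8 - m/3 + (-12 + m)/(3*(-7 + m)))
k*(sqrt((73 + 157) + 534) + L(-9)) = 1279*(sqrt((73 + 157) + 534) + (156 - 1*(-9)**2 - 16*(-9))/(3*(-7 - 9))) = 1279*(sqrt(230 + 534) + (1/3)*(156 - 1*81 + 144)/(-16)) = 1279*(sqrt(764) + (1/3)*(-1/16)*(156 - 81 + 144)) = 1279*(2*sqrt(191) + (1/3)*(-1/16)*219) = 1279*(2*sqrt(191) - 73/16) = 1279*(-73/16 + 2*sqrt(191)) = -93367/16 + 2558*sqrt(191)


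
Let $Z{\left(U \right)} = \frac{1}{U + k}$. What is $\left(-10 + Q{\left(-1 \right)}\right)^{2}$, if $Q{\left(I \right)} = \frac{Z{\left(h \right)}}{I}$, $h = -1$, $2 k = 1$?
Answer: $64$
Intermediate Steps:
$k = \frac{1}{2}$ ($k = \frac{1}{2} \cdot 1 = \frac{1}{2} \approx 0.5$)
$Z{\left(U \right)} = \frac{1}{\frac{1}{2} + U}$ ($Z{\left(U \right)} = \frac{1}{U + \frac{1}{2}} = \frac{1}{\frac{1}{2} + U}$)
$Q{\left(I \right)} = - \frac{2}{I}$ ($Q{\left(I \right)} = \frac{2 \frac{1}{1 + 2 \left(-1\right)}}{I} = \frac{2 \frac{1}{1 - 2}}{I} = \frac{2 \frac{1}{-1}}{I} = \frac{2 \left(-1\right)}{I} = - \frac{2}{I}$)
$\left(-10 + Q{\left(-1 \right)}\right)^{2} = \left(-10 - \frac{2}{-1}\right)^{2} = \left(-10 - -2\right)^{2} = \left(-10 + 2\right)^{2} = \left(-8\right)^{2} = 64$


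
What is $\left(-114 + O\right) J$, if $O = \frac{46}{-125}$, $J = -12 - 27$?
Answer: $\frac{557544}{125} \approx 4460.4$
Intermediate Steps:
$J = -39$ ($J = -12 - 27 = -39$)
$O = - \frac{46}{125}$ ($O = 46 \left(- \frac{1}{125}\right) = - \frac{46}{125} \approx -0.368$)
$\left(-114 + O\right) J = \left(-114 - \frac{46}{125}\right) \left(-39\right) = \left(- \frac{14296}{125}\right) \left(-39\right) = \frac{557544}{125}$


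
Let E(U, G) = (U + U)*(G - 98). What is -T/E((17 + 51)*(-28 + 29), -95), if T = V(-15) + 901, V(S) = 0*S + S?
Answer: 443/13124 ≈ 0.033755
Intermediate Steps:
V(S) = S (V(S) = 0 + S = S)
E(U, G) = 2*U*(-98 + G) (E(U, G) = (2*U)*(-98 + G) = 2*U*(-98 + G))
T = 886 (T = -15 + 901 = 886)
-T/E((17 + 51)*(-28 + 29), -95) = -886/(2*((17 + 51)*(-28 + 29))*(-98 - 95)) = -886/(2*(68*1)*(-193)) = -886/(2*68*(-193)) = -886/(-26248) = -886*(-1)/26248 = -1*(-443/13124) = 443/13124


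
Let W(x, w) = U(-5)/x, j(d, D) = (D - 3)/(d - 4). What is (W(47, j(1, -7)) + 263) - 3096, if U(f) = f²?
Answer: -133126/47 ≈ -2832.5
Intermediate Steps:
j(d, D) = (-3 + D)/(-4 + d)
W(x, w) = 25/x (W(x, w) = (-5)²/x = 25/x)
(W(47, j(1, -7)) + 263) - 3096 = (25/47 + 263) - 3096 = 12386/47 - 3096 = -133126/47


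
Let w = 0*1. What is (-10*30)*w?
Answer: 0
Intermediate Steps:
w = 0
(-10*30)*w = -10*30*0 = -300*0 = 0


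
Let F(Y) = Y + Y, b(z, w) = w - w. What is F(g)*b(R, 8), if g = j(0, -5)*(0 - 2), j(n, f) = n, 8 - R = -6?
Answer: 0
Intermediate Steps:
R = 14 (R = 8 - 1*(-6) = 8 + 6 = 14)
b(z, w) = 0
g = 0 (g = 0*(0 - 2) = 0*(-2) = 0)
F(Y) = 2*Y
F(g)*b(R, 8) = (2*0)*0 = 0*0 = 0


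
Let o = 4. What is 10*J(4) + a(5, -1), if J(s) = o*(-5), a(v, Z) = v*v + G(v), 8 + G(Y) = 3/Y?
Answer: -912/5 ≈ -182.40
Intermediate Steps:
G(Y) = -8 + 3/Y
a(v, Z) = -8 + v**2 + 3/v (a(v, Z) = v*v + (-8 + 3/v) = v**2 + (-8 + 3/v) = -8 + v**2 + 3/v)
J(s) = -20 (J(s) = 4*(-5) = -20)
10*J(4) + a(5, -1) = 10*(-20) + (-8 + 5**2 + 3/5) = -200 + (-8 + 25 + 3*(1/5)) = -200 + (-8 + 25 + 3/5) = -200 + 88/5 = -912/5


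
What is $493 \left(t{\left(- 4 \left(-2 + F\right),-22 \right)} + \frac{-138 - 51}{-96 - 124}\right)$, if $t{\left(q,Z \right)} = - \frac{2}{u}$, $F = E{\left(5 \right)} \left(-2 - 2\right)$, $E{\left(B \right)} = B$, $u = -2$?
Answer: $\frac{201637}{220} \approx 916.53$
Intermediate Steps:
$F = -20$ ($F = 5 \left(-2 - 2\right) = 5 \left(-4\right) = -20$)
$t{\left(q,Z \right)} = 1$ ($t{\left(q,Z \right)} = - \frac{2}{-2} = \left(-2\right) \left(- \frac{1}{2}\right) = 1$)
$493 \left(t{\left(- 4 \left(-2 + F\right),-22 \right)} + \frac{-138 - 51}{-96 - 124}\right) = 493 \left(1 + \frac{-138 - 51}{-96 - 124}\right) = 493 \left(1 - \frac{189}{-220}\right) = 493 \left(1 - - \frac{189}{220}\right) = 493 \left(1 + \frac{189}{220}\right) = 493 \cdot \frac{409}{220} = \frac{201637}{220}$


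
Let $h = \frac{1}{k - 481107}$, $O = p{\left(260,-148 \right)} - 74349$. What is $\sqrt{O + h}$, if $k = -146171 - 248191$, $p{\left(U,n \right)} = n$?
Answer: $\frac{i \sqrt{57097925425060086}}{875469} \approx 272.94 i$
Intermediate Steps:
$k = -394362$
$O = -74497$ ($O = -148 - 74349 = -74497$)
$h = - \frac{1}{875469}$ ($h = \frac{1}{-394362 - 481107} = \frac{1}{-875469} = - \frac{1}{875469} \approx -1.1422 \cdot 10^{-6}$)
$\sqrt{O + h} = \sqrt{-74497 - \frac{1}{875469}} = \sqrt{- \frac{65219814094}{875469}} = \frac{i \sqrt{57097925425060086}}{875469}$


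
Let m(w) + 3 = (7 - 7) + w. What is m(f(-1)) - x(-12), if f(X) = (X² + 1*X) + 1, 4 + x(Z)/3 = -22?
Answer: 76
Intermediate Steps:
x(Z) = -78 (x(Z) = -12 + 3*(-22) = -12 - 66 = -78)
f(X) = 1 + X + X² (f(X) = (X² + X) + 1 = (X + X²) + 1 = 1 + X + X²)
m(w) = -3 + w (m(w) = -3 + ((7 - 7) + w) = -3 + (0 + w) = -3 + w)
m(f(-1)) - x(-12) = (-3 + (1 - 1 + (-1)²)) - 1*(-78) = (-3 + (1 - 1 + 1)) + 78 = (-3 + 1) + 78 = -2 + 78 = 76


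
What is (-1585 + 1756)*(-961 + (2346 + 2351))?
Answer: 638856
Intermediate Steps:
(-1585 + 1756)*(-961 + (2346 + 2351)) = 171*(-961 + 4697) = 171*3736 = 638856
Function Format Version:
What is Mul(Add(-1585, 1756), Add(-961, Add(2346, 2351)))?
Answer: 638856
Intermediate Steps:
Mul(Add(-1585, 1756), Add(-961, Add(2346, 2351))) = Mul(171, Add(-961, 4697)) = Mul(171, 3736) = 638856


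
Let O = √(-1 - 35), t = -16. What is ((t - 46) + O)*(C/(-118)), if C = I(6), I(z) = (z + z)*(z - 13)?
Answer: -2604/59 + 252*I/59 ≈ -44.136 + 4.2712*I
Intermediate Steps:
O = 6*I (O = √(-36) = 6*I ≈ 6.0*I)
I(z) = 2*z*(-13 + z) (I(z) = (2*z)*(-13 + z) = 2*z*(-13 + z))
C = -84 (C = 2*6*(-13 + 6) = 2*6*(-7) = -84)
((t - 46) + O)*(C/(-118)) = ((-16 - 46) + 6*I)*(-84/(-118)) = (-62 + 6*I)*(-84*(-1/118)) = (-62 + 6*I)*(42/59) = -2604/59 + 252*I/59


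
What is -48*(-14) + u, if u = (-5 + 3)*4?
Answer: 664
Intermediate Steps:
u = -8 (u = -2*4 = -8)
-48*(-14) + u = -48*(-14) - 8 = 672 - 8 = 664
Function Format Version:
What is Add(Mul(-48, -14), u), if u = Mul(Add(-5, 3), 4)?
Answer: 664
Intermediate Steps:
u = -8 (u = Mul(-2, 4) = -8)
Add(Mul(-48, -14), u) = Add(Mul(-48, -14), -8) = Add(672, -8) = 664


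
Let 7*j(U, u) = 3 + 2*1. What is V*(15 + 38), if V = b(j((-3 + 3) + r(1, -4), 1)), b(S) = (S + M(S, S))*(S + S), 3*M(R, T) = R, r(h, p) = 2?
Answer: 10600/147 ≈ 72.109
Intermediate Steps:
M(R, T) = R/3
j(U, u) = 5/7 (j(U, u) = (3 + 2*1)/7 = (3 + 2)/7 = (⅐)*5 = 5/7)
b(S) = 8*S²/3 (b(S) = (S + S/3)*(S + S) = (4*S/3)*(2*S) = 8*S²/3)
V = 200/147 (V = 8*(5/7)²/3 = (8/3)*(25/49) = 200/147 ≈ 1.3605)
V*(15 + 38) = 200*(15 + 38)/147 = (200/147)*53 = 10600/147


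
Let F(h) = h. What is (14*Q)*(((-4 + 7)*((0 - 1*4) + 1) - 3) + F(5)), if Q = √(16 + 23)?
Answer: -98*√39 ≈ -612.01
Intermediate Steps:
Q = √39 ≈ 6.2450
(14*Q)*(((-4 + 7)*((0 - 1*4) + 1) - 3) + F(5)) = (14*√39)*(((-4 + 7)*((0 - 1*4) + 1) - 3) + 5) = (14*√39)*((3*((0 - 4) + 1) - 3) + 5) = (14*√39)*((3*(-4 + 1) - 3) + 5) = (14*√39)*((3*(-3) - 3) + 5) = (14*√39)*((-9 - 3) + 5) = (14*√39)*(-12 + 5) = (14*√39)*(-7) = -98*√39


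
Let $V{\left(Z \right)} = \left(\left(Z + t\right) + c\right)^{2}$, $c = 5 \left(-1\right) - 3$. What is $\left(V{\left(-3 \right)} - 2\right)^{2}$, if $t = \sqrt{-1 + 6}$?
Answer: $17796 - 5456 \sqrt{5} \approx 5596.0$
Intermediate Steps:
$t = \sqrt{5} \approx 2.2361$
$c = -8$ ($c = -5 - 3 = -8$)
$V{\left(Z \right)} = \left(-8 + Z + \sqrt{5}\right)^{2}$ ($V{\left(Z \right)} = \left(\left(Z + \sqrt{5}\right) - 8\right)^{2} = \left(-8 + Z + \sqrt{5}\right)^{2}$)
$\left(V{\left(-3 \right)} - 2\right)^{2} = \left(\left(-8 - 3 + \sqrt{5}\right)^{2} - 2\right)^{2} = \left(\left(-11 + \sqrt{5}\right)^{2} - 2\right)^{2} = \left(-2 + \left(-11 + \sqrt{5}\right)^{2}\right)^{2}$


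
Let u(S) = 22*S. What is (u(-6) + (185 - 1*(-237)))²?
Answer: 84100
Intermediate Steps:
(u(-6) + (185 - 1*(-237)))² = (22*(-6) + (185 - 1*(-237)))² = (-132 + (185 + 237))² = (-132 + 422)² = 290² = 84100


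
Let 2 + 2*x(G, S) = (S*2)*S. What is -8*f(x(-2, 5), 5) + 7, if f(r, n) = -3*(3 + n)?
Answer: 199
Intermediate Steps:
x(G, S) = -1 + S**2 (x(G, S) = -1 + ((S*2)*S)/2 = -1 + ((2*S)*S)/2 = -1 + (2*S**2)/2 = -1 + S**2)
f(r, n) = -9 - 3*n
-8*f(x(-2, 5), 5) + 7 = -8*(-9 - 3*5) + 7 = -8*(-9 - 15) + 7 = -8*(-24) + 7 = 192 + 7 = 199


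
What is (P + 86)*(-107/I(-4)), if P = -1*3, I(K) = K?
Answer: 8881/4 ≈ 2220.3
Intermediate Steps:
P = -3
(P + 86)*(-107/I(-4)) = (-3 + 86)*(-107/(-4)) = 83*(-107*(-1/4)) = 83*(107/4) = 8881/4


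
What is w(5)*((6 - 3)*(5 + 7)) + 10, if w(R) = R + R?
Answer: 370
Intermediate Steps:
w(R) = 2*R
w(5)*((6 - 3)*(5 + 7)) + 10 = (2*5)*((6 - 3)*(5 + 7)) + 10 = 10*(3*12) + 10 = 10*36 + 10 = 360 + 10 = 370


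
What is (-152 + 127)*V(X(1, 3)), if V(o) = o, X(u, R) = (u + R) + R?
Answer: -175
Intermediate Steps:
X(u, R) = u + 2*R (X(u, R) = (R + u) + R = u + 2*R)
(-152 + 127)*V(X(1, 3)) = (-152 + 127)*(1 + 2*3) = -25*(1 + 6) = -25*7 = -175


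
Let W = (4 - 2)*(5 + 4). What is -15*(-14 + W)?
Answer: -60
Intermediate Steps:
W = 18 (W = 2*9 = 18)
-15*(-14 + W) = -15*(-14 + 18) = -15*4 = -60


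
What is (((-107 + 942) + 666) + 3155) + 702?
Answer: 5358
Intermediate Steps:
(((-107 + 942) + 666) + 3155) + 702 = ((835 + 666) + 3155) + 702 = (1501 + 3155) + 702 = 4656 + 702 = 5358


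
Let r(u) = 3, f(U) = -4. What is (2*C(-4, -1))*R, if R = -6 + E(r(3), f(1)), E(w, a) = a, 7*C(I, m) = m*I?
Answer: -80/7 ≈ -11.429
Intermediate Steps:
C(I, m) = I*m/7 (C(I, m) = (m*I)/7 = (I*m)/7 = I*m/7)
R = -10 (R = -6 - 4 = -10)
(2*C(-4, -1))*R = (2*((⅐)*(-4)*(-1)))*(-10) = (2*(4/7))*(-10) = (8/7)*(-10) = -80/7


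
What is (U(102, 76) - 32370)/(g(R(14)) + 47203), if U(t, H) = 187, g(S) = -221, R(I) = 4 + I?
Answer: -32183/46982 ≈ -0.68501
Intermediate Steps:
(U(102, 76) - 32370)/(g(R(14)) + 47203) = (187 - 32370)/(-221 + 47203) = -32183/46982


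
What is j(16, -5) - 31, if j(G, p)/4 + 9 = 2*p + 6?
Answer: -83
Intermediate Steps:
j(G, p) = -12 + 8*p (j(G, p) = -36 + 4*(2*p + 6) = -36 + 4*(6 + 2*p) = -36 + (24 + 8*p) = -12 + 8*p)
j(16, -5) - 31 = (-12 + 8*(-5)) - 31 = (-12 - 40) - 31 = -52 - 31 = -83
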